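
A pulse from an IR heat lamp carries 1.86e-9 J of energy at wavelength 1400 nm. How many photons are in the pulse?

1.31e10 photons

Per-photon energy: E = 1.419e-19 J (from wavelength = 1400 nm).
N = E_total / E_photon = 1.86e-9 J / 1.419e-19 J = 1.31e10.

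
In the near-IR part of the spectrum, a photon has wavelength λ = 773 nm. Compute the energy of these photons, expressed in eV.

In SI units: λ = 773 nm = 7.73e-7 m.
Apply E = hc/λ: E = 2.570e-19 J.
Converting to eV: E = 1.604 eV ≈ 1.60 eV.

1.60 eV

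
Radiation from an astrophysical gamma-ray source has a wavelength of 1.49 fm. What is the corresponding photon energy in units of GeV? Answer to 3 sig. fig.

(h = 6.62607015 × 10^-34 J·s, c = 2.99792458 × 10^8 m/s, 1 eV = 1.602176634 × 10^-19 J.)
In SI units: λ = 1.49 fm = 1.49 × 10^-15 m.
Apply E = hc/λ: E = 1.333 × 10^-10 J.
Converting to GeV: E = 0.8321 GeV ≈ 0.832 GeV.

0.832 GeV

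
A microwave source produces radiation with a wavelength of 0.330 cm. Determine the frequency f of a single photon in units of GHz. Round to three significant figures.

90.8 GHz

(c = 2.99792458e8 m/s.)
First convert: λ = 0.330 cm = 0.00330 m.
For a photon f = c/λ, so f = 9.085e10 Hz.
Converting to GHz: f = 90.85 GHz ≈ 90.8 GHz.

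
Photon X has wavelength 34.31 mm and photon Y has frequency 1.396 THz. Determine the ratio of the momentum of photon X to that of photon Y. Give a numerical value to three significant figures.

p_X = 1.931 × 10^-32 kg·m/s (from wavelength = 34.31 mm, via p = h/λ).
p_Y = 3.085 × 10^-30 kg·m/s (from frequency = 1.396 THz, via p = hf/c).
Ratio = 1.931 × 10^-32 / 3.085 × 10^-30 = 6.26 × 10^-3.

6.26 × 10^-3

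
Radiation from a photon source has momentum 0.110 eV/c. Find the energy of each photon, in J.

First convert: p = 0.110 eV/c = 5.8787e-29 kg·m/s.
Since E = pc for a photon, E = 1.762e-20 J.
So E ≈ 1.76e-20 J.

1.76e-20 J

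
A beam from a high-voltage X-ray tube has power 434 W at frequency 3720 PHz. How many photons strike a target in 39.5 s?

Total energy: E_total = P·t = 434 × 39.5 = 17140 J.
Per-photon energy: E = 2.465 × 10^-15 J.
N = E_total / E_photon = 6.95 × 10^18.

6.95 × 10^18 photons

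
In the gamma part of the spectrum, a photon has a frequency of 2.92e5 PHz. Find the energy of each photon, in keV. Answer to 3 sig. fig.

1210 keV

(h = 6.62607015e-34 J·s, 1 eV = 1.602176634e-19 J.)
First convert: f = 2.92e5 PHz = 2.92e20 Hz.
Apply E = hf: E = 1.935e-13 J.
Converting to keV: E = 1208 keV ≈ 1210 keV.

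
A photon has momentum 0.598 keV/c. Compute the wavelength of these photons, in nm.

Use h = 6.62607015e-34 J·s, c = 2.99792458e8 m/s, 1 eV = 1.602176634e-19 J.
In SI units: p = 0.598 keV/c = 3.1959e-25 kg·m/s.
Since λ = h/p for a photon, λ = 2.073e-9 m.
Converting to nm: λ = 2.073 nm ≈ 2.07 nm.

2.07 nm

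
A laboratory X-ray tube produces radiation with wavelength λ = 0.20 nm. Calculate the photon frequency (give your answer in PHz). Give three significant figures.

First convert: λ = 0.20 nm = 2.0 × 10^-10 m.
Apply f = c/λ: f = 1.499 × 10^18 Hz.
Converting to PHz: f = 1499 PHz ≈ 1500 PHz.

1500 PHz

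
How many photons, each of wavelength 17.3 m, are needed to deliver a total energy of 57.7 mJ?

Per-photon energy: E = 1.148 × 10^-26 J (from wavelength = 17.3 m).
N = E_total / E_photon = 0.0577 J / 1.148 × 10^-26 J = 5.03 × 10^24.

5.03 × 10^24 photons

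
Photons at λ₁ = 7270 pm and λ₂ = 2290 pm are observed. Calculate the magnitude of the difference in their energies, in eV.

Using E = hc/λ: E₁ = 2.7324e-17 J, E₂ = 8.6744e-17 J.
|ΔE| = |2.7324e-17 − 8.6744e-17| = 5.94e-17 J = 371 eV.

371 eV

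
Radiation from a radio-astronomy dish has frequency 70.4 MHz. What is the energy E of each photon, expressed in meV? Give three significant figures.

In SI units: f = 70.4 MHz = 7.04e7 Hz.
For a photon E = hf, so E = 4.665e-26 J.
Converting to meV: E = 2.912e-4 meV ≈ 2.91e-4 meV.

2.91e-4 meV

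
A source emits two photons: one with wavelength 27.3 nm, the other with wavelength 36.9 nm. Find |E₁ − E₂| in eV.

11.8 eV

Using E = hc/λ: E₁ = 7.276e-18 J, E₂ = 5.383e-18 J.
|ΔE| = |7.276e-18 − 5.383e-18| = 1.89e-18 J = 11.8 eV.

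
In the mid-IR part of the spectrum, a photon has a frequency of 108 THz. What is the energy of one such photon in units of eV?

First convert: f = 108 THz = 1.08 × 10^14 Hz.
For a photon E = hf, so E = 7.156 × 10^-20 J.
Converting to eV: E = 0.4467 eV ≈ 0.447 eV.

0.447 eV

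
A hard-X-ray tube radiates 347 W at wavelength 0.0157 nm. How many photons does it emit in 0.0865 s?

2.37 × 10^15 photons

Total energy: E_total = P·t = 347 × 0.0865 = 30.02 J.
Per-photon energy: E = 1.265 × 10^-14 J.
N = E_total / E_photon = 2.37 × 10^15.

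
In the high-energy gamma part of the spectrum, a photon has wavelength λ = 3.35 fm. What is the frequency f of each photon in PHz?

Convert to SI: λ = 3.35 fm = 3.35 × 10^-15 m.
Since f = c/λ for a photon, f = 8.949 × 10^22 Hz.
Converting to PHz: f = 8.949 × 10^7 PHz ≈ 8.95 × 10^7 PHz.

8.95 × 10^7 PHz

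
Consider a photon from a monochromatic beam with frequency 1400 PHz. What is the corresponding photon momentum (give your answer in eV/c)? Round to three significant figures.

5790 eV/c

Use h = 6.62607015e-34 J·s, c = 2.99792458e8 m/s, 1 eV = 1.602176634e-19 J.
In SI units: f = 1400 PHz = 1.4e18 Hz.
For a photon p = hf/c, so p = 3.094e-24 kg·m/s.
Converting to eV/c: p = 5790 eV/c ≈ 5790 eV/c.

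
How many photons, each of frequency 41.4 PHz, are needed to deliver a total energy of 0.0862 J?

3.14·10^15 photons

Per-photon energy: E = 2.743·10^-17 J (from frequency = 41.4 PHz).
N = E_total / E_photon = 0.0862 J / 2.743·10^-17 J = 3.14·10^15.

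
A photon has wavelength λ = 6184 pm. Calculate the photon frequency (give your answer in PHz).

Take c = 2.99792458 × 10^8 m/s.
First convert: λ = 6184 pm = 6.184 × 10^-9 m.
Since f = c/λ for a photon, f = 4.848 × 10^16 Hz.
Converting to PHz: f = 48.48 PHz ≈ 48.5 PHz.

48.5 PHz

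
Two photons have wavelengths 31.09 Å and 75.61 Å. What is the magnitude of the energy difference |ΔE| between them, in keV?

Using E = hc/λ: E₁ = 6.3893e-17 J, E₂ = 2.6272e-17 J.
|ΔE| = |6.3893e-17 − 2.6272e-17| = 3.76e-17 J = 0.235 keV.

0.235 keV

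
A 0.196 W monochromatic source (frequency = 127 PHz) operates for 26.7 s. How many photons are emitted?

Total energy: E_total = P·t = 0.196 × 26.7 = 5.233 J.
Per-photon energy: E = 8.415e-17 J.
N = E_total / E_photon = 6.22e16.

6.22e16 photons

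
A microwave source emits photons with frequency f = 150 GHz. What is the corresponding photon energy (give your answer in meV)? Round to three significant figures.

0.620 meV

Convert to SI: f = 150 GHz = 1.5 × 10^11 Hz.
For a photon E = hf, so E = 9.939 × 10^-23 J.
Converting to meV: E = 0.6204 meV ≈ 0.620 meV.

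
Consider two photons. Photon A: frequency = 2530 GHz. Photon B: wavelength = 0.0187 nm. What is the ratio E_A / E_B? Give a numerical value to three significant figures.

E_A = 1.676e-21 J (from frequency = 2530 GHz, via E = hf).
E_B = 1.062e-14 J (from wavelength = 0.0187 nm, via E = hc/λ).
Ratio = 1.676e-21 / 1.062e-14 = 1.58e-7.

1.58e-7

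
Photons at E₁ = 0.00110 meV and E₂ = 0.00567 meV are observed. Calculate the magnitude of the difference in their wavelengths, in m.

0.908 m

Using λ = hc/E: λ₁ = 1.127 m, λ₂ = 0.2187 m.
|Δλ| = |1.127 − 0.2187| = 0.908 m.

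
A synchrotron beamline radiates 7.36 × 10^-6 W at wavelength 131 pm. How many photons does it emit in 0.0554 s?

2.69 × 10^8 photons

Total energy: E_total = P·t = 7.36 × 10^-6 × 0.0554 = 4.077 × 10^-7 J.
Per-photon energy: E = 1.516 × 10^-15 J.
N = E_total / E_photon = 2.69 × 10^8.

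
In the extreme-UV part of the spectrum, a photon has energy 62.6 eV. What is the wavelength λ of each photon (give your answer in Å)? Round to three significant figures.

Take h = 6.62607015·10^-34 J·s, c = 2.99792458·10^8 m/s, 1 eV = 1.602176634·10^-19 J.
First convert: E = 62.6 eV = 1.0030·10^-17 J.
The photon relation is λ = hc/E, giving λ = 1.981·10^-8 m.
Converting to Å: λ = 198.1 Å ≈ 198 Å.

198 Å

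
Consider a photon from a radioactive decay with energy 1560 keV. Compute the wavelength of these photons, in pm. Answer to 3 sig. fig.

0.795 pm

Use h = 6.62607015 × 10^-34 J·s, c = 2.99792458 × 10^8 m/s, 1 eV = 1.602176634 × 10^-19 J.
Convert to SI: E = 1560 keV = 2.4994 × 10^-13 J.
Since λ = hc/E for a photon, λ = 7.948 × 10^-13 m.
Converting to pm: λ = 0.7948 pm ≈ 0.795 pm.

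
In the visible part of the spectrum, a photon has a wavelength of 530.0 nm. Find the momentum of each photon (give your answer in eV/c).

2.34 eV/c

Convert to SI: λ = 530.0 nm = 5.300e-7 m.
The photon relation is p = h/λ, giving p = 1.250e-27 kg·m/s.
Converting to eV/c: p = 2.339 eV/c ≈ 2.34 eV/c.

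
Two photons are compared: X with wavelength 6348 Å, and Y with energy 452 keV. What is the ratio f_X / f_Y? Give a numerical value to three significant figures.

4.32·10^-6

f_X = 4.723·10^14 Hz (from wavelength = 6348 Å, via f = c/λ).
f_Y = 1.093·10^20 Hz (from energy = 452 keV, via f = E/h).
Ratio = 4.723·10^14 / 1.093·10^20 = 4.32·10^-6.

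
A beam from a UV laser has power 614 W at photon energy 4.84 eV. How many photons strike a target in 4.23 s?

Total energy: E_total = P·t = 614 × 4.23 = 2597 J.
Per-photon energy: E = 7.755 × 10^-19 J.
N = E_total / E_photon = 3.35 × 10^21.

3.35 × 10^21 photons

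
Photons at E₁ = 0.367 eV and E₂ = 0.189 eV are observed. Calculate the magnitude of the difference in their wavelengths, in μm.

Using λ = hc/E: λ₁ = 3.378 × 10^-6 m, λ₂ = 6.560 × 10^-6 m.
|Δλ| = |3.378 × 10^-6 − 6.560 × 10^-6| = 3.18 × 10^-6 m = 3.18 μm.

3.18 μm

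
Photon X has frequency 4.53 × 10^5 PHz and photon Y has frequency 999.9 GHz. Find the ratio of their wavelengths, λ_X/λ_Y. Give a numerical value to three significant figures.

λ_X = 6.618 × 10^-13 m (from frequency = 4.53 × 10^5 PHz, via λ = c/f).
λ_Y = 2.998 × 10^-4 m (from frequency = 999.9 GHz, via λ = c/f).
Ratio = 6.618 × 10^-13 / 2.998 × 10^-4 = 2.21 × 10^-9.

2.21 × 10^-9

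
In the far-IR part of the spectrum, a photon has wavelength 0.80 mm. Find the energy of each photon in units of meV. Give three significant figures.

Take h = 6.62607015·10^-34 J·s, c = 2.99792458·10^8 m/s, 1 eV = 1.602176634·10^-19 J.
In SI units: λ = 0.80 mm = 8.0·10^-4 m.
For a photon E = hc/λ, so E = 2.483·10^-22 J.
Converting to meV: E = 1.550 meV ≈ 1.55 meV.

1.55 meV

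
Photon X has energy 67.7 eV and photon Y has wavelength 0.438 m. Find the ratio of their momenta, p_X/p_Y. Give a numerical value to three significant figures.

p_X = 3.618·10^-26 kg·m/s (from energy = 67.7 eV, via p = E/c).
p_Y = 1.513·10^-33 kg·m/s (from wavelength = 0.438 m, via p = h/λ).
Ratio = 3.618·10^-26 / 1.513·10^-33 = 2.39·10^7.

2.39·10^7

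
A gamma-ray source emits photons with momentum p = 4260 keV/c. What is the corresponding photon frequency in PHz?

First convert: p = 4260 keV/c = 2.2767e-21 kg·m/s.
Since f = pc/h for a photon, f = 1.030e21 Hz.
Converting to PHz: f = 1.030e6 PHz ≈ 1.03e6 PHz.

1.03e6 PHz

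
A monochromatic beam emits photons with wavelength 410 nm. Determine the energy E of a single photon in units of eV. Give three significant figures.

3.02 eV

Convert to SI: λ = 410 nm = 4.10e-7 m.
Apply E = hc/λ: E = 4.845e-19 J.
Converting to eV: E = 3.024 eV ≈ 3.02 eV.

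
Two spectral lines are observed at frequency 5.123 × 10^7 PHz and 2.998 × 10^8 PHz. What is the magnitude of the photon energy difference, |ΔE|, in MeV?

Using E = hf: E₁ = 3.3945 × 10^-11 J, E₂ = 1.9865 × 10^-10 J.
|ΔE| = |3.3945 × 10^-11 − 1.9865 × 10^-10| = 1.65 × 10^-10 J = 1030 MeV.

1030 MeV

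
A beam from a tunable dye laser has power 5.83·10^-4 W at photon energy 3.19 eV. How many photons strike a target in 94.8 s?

Total energy: E_total = P·t = 5.83·10^-4 × 94.8 = 0.05527 J.
Per-photon energy: E = 5.111·10^-19 J.
N = E_total / E_photon = 1.08·10^17.

1.08·10^17 photons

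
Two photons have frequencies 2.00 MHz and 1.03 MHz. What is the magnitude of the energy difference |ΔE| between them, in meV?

4.01e-6 meV

Using E = hf: E₁ = 1.325e-27 J, E₂ = 6.825e-28 J.
|ΔE| = |1.325e-27 − 6.825e-28| = 6.43e-28 J = 4.01e-6 meV.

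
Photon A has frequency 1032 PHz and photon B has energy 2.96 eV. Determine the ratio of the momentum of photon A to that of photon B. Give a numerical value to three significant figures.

1440

p_A = 2.281e-24 kg·m/s (from frequency = 1032 PHz, via p = hf/c).
p_B = 1.582e-27 kg·m/s (from energy = 2.96 eV, via p = E/c).
Ratio = 2.281e-24 / 1.582e-27 = 1440.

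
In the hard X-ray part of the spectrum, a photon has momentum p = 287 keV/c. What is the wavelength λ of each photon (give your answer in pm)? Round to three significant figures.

In SI units: p = 287 keV/c = 1.5338·10^-22 kg·m/s.
Apply λ = h/p: λ = 4.320·10^-12 m.
Converting to pm: λ = 4.320 pm ≈ 4.32 pm.

4.32 pm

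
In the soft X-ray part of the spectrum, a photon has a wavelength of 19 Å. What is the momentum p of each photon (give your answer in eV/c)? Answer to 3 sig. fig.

(h = 6.62607015 × 10^-34 J·s, c = 2.99792458 × 10^8 m/s, 1 eV = 1.602176634 × 10^-19 J.)
In SI units: λ = 19 Å = 1.9 × 10^-9 m.
Since p = h/λ for a photon, p = 3.487 × 10^-25 kg·m/s.
Converting to eV/c: p = 652.5 eV/c ≈ 653 eV/c.

653 eV/c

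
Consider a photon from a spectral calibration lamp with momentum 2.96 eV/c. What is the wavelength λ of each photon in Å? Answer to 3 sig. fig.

4190 Å

First convert: p = 2.96 eV/c = 1.5819e-27 kg·m/s.
For a photon λ = h/p, so λ = 4.189e-7 m.
Converting to Å: λ = 4189 Å ≈ 4190 Å.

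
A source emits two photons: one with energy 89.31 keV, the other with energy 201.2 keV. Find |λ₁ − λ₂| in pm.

7.72 pm

Using λ = hc/E: λ₁ = 1.3882 × 10^-11 m, λ₂ = 6.1622 × 10^-12 m.
|Δλ| = |1.3882 × 10^-11 − 6.1622 × 10^-12| = 7.72 × 10^-12 m = 7.72 pm.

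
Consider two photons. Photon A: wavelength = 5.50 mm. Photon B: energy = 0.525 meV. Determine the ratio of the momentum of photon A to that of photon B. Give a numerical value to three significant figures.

0.429

p_A = 1.205e-31 kg·m/s (from wavelength = 5.50 mm, via p = h/λ).
p_B = 2.806e-31 kg·m/s (from energy = 0.525 meV, via p = E/c).
Ratio = 1.205e-31 / 2.806e-31 = 0.429.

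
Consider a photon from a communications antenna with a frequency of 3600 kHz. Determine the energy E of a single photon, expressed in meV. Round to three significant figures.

1.49 × 10^-5 meV

(h = 6.62607015 × 10^-34 J·s, 1 eV = 1.602176634 × 10^-19 J.)
In SI units: f = 3600 kHz = 3.6 × 10^6 Hz.
Apply E = hf: E = 2.385 × 10^-27 J.
Converting to meV: E = 1.489 × 10^-5 meV ≈ 1.49 × 10^-5 meV.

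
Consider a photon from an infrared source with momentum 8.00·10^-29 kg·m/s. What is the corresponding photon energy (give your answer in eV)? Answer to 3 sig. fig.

0.150 eV

For a photon E = pc, so E = 2.398·10^-20 J.
Converting to eV: E = 0.1497 eV ≈ 0.150 eV.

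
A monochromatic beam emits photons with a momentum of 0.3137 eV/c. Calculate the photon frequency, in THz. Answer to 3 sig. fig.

75.9 THz

Use h = 6.62607015·10^-34 J·s, c = 2.99792458·10^8 m/s, 1 eV = 1.602176634·10^-19 J.
Convert to SI: p = 0.3137 eV/c = 1.6765·10^-28 kg·m/s.
Since f = pc/h for a photon, f = 7.585·10^13 Hz.
Converting to THz: f = 75.85 THz ≈ 75.9 THz.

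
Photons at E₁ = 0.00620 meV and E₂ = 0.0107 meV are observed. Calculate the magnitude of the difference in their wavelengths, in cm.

Using λ = hc/E: λ₁ = 0.2000 m, λ₂ = 0.1159 m.
|Δλ| = |0.2000 − 0.1159| = 0.0841 m = 8.41 cm.

8.41 cm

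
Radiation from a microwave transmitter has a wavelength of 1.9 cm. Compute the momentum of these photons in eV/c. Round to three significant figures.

6.53 × 10^-5 eV/c

Use h = 6.62607015 × 10^-34 J·s, c = 2.99792458 × 10^8 m/s, 1 eV = 1.602176634 × 10^-19 J.
First convert: λ = 1.9 cm = 0.019 m.
For a photon p = h/λ, so p = 3.487 × 10^-32 kg·m/s.
Converting to eV/c: p = 6.525 × 10^-5 eV/c ≈ 6.53 × 10^-5 eV/c.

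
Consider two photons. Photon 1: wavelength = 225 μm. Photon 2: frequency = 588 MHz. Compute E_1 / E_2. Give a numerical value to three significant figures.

2270

E_1 = 8.829e-22 J (from wavelength = 225 μm, via E = hc/λ).
E_2 = 3.896e-25 J (from frequency = 588 MHz, via E = hf).
Ratio = 8.829e-22 / 3.896e-25 = 2270.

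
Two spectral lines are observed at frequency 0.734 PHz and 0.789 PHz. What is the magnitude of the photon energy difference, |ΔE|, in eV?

0.227 eV

Using E = hf: E₁ = 4.864 × 10^-19 J, E₂ = 5.228 × 10^-19 J.
|ΔE| = |4.864 × 10^-19 − 5.228 × 10^-19| = 3.64 × 10^-20 J = 0.227 eV.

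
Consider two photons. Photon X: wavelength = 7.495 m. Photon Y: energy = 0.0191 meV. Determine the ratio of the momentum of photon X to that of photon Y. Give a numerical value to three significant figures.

8.66·10^-3

p_X = 8.841·10^-35 kg·m/s (from wavelength = 7.495 m, via p = h/λ).
p_Y = 1.021·10^-32 kg·m/s (from energy = 0.0191 meV, via p = E/c).
Ratio = 8.841·10^-35 / 1.021·10^-32 = 8.66·10^-3.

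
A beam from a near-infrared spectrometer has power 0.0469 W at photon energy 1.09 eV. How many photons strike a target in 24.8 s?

Total energy: E_total = P·t = 0.0469 × 24.8 = 1.163 J.
Per-photon energy: E = 1.746e-19 J.
N = E_total / E_photon = 6.66e18.

6.66e18 photons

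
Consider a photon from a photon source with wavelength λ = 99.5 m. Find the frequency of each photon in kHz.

Use c = 2.99792458 × 10^8 m/s.
The photon relation is f = c/λ, giving f = 3.013 × 10^6 Hz.
Converting to kHz: f = 3013 kHz ≈ 3010 kHz.

3010 kHz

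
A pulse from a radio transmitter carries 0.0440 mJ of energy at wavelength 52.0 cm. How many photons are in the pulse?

1.15 × 10^20 photons

Per-photon energy: E = 3.820 × 10^-25 J (from wavelength = 52.0 cm).
N = E_total / E_photon = 4.40 × 10^-5 J / 3.820 × 10^-25 J = 1.15 × 10^20.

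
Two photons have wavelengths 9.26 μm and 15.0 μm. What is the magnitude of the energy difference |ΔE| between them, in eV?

Using E = hc/λ: E₁ = 2.145e-20 J, E₂ = 1.324e-20 J.
|ΔE| = |2.145e-20 − 1.324e-20| = 8.21e-21 J = 0.0512 eV.

0.0512 eV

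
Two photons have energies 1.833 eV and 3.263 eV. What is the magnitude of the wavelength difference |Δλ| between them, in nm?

296 nm

Using λ = hc/E: λ₁ = 6.7640e-7 m, λ₂ = 3.7997e-7 m.
|Δλ| = |6.7640e-7 − 3.7997e-7| = 2.96e-7 m = 296 nm.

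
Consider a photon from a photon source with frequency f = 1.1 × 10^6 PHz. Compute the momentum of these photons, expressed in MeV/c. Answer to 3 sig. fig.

4.55 MeV/c

Convert to SI: f = 1.1 × 10^6 PHz = 1.1 × 10^21 Hz.
For a photon p = hf/c, so p = 2.431 × 10^-21 kg·m/s.
Converting to MeV/c: p = 4.549 MeV/c ≈ 4.55 MeV/c.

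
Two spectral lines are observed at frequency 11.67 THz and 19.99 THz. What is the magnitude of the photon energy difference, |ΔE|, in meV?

Using E = hf: E₁ = 7.7326e-21 J, E₂ = 1.3246e-20 J.
|ΔE| = |7.7326e-21 − 1.3246e-20| = 5.51e-21 J = 34.4 meV.

34.4 meV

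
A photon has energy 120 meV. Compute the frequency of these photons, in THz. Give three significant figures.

29.0 THz

In SI units: E = 120 meV = 1.9226 × 10^-20 J.
Apply f = E/h: f = 2.902 × 10^13 Hz.
Converting to THz: f = 29.02 THz ≈ 29.0 THz.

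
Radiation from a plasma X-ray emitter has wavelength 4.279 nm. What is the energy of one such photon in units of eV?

First convert: λ = 4.279 nm = 4.279e-9 m.
For a photon E = hc/λ, so E = 4.642e-17 J.
Converting to eV: E = 289.8 eV ≈ 290 eV.

290 eV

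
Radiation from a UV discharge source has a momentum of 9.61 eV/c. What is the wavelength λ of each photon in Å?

(h = 6.62607015e-34 J·s, c = 2.99792458e8 m/s, 1 eV = 1.602176634e-19 J.)
Convert to SI: p = 9.61 eV/c = 5.1359e-27 kg·m/s.
Since λ = h/p for a photon, λ = 1.290e-7 m.
Converting to Å: λ = 1290 Å ≈ 1290 Å.

1290 Å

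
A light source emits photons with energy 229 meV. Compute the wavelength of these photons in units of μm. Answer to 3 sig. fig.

5.41 μm

Take h = 6.62607015 × 10^-34 J·s, c = 2.99792458 × 10^8 m/s, 1 eV = 1.602176634 × 10^-19 J.
In SI units: E = 229 meV = 3.6690 × 10^-20 J.
Apply λ = hc/E: λ = 5.414 × 10^-6 m.
Converting to μm: λ = 5.414 μm ≈ 5.41 μm.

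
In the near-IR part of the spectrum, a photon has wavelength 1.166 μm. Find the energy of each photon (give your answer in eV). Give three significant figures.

Use h = 6.62607015 × 10^-34 J·s, c = 2.99792458 × 10^8 m/s, 1 eV = 1.602176634 × 10^-19 J.
First convert: λ = 1.166 μm = 1.166 × 10^-6 m.
The photon relation is E = hc/λ, giving E = 1.704 × 10^-19 J.
Converting to eV: E = 1.063 eV ≈ 1.06 eV.

1.06 eV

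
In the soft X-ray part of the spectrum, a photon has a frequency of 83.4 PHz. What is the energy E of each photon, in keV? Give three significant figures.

0.345 keV

First convert: f = 83.4 PHz = 8.34 × 10^16 Hz.
For a photon E = hf, so E = 5.526 × 10^-17 J.
Converting to keV: E = 0.3449 keV ≈ 0.345 keV.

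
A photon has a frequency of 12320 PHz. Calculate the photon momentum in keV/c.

51.0 keV/c

(h = 6.62607015 × 10^-34 J·s, c = 2.99792458 × 10^8 m/s, 1 eV = 1.602176634 × 10^-19 J.)
In SI units: f = 12320 PHz = 1.232 × 10^19 Hz.
Apply p = hf/c: p = 2.723 × 10^-23 kg·m/s.
Converting to keV/c: p = 50.95 keV/c ≈ 51.0 keV/c.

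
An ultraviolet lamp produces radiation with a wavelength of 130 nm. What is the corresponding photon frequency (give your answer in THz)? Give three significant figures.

2310 THz

Take c = 2.99792458e8 m/s.
Convert to SI: λ = 130 nm = 1.3e-7 m.
The photon relation is f = c/λ, giving f = 2.306e15 Hz.
Converting to THz: f = 2306 THz ≈ 2310 THz.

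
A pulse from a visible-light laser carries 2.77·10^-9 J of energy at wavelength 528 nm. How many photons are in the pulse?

7.36·10^9 photons

Per-photon energy: E = 3.762·10^-19 J (from wavelength = 528 nm).
N = E_total / E_photon = 2.77·10^-9 J / 3.762·10^-19 J = 7.36·10^9.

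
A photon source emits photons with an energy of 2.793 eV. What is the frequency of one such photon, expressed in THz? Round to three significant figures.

675 THz

First convert: E = 2.793 eV = 4.4749e-19 J.
Apply f = E/h: f = 6.753e14 Hz.
Converting to THz: f = 675.3 THz ≈ 675 THz.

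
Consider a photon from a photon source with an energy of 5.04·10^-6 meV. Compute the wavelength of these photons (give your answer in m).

Convert to SI: E = 5.04·10^-6 meV = 8.0750·10^-28 J.
Since λ = hc/E for a photon, λ = 246.0 m.
So λ ≈ 246 m.

246 m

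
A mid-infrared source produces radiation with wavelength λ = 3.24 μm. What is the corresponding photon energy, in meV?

383 meV

In SI units: λ = 3.24 μm = 3.24e-6 m.
Apply E = hc/λ: E = 6.131e-20 J.
Converting to meV: E = 382.7 meV ≈ 383 meV.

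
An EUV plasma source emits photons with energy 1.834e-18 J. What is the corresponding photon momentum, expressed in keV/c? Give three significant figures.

Since p = E/c for a photon, p = 6.118e-27 kg·m/s.
Converting to keV/c: p = 0.01145 keV/c ≈ 0.0114 keV/c.

0.0114 keV/c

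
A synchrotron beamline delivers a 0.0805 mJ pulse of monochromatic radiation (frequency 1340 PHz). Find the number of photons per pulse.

Per-photon energy: E = 8.879e-16 J (from frequency = 1340 PHz).
N = E_total / E_photon = 8.05e-5 J / 8.879e-16 J = 9.07e10.

9.07e10 photons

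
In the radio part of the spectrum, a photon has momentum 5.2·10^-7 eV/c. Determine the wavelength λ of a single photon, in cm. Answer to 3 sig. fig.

238 cm

Take h = 6.62607015·10^-34 J·s, c = 2.99792458·10^8 m/s, 1 eV = 1.602176634·10^-19 J.
First convert: p = 5.2·10^-7 eV/c = 2.7790·10^-34 kg·m/s.
The photon relation is λ = h/p, giving λ = 2.384 m.
Converting to cm: λ = 238.4 cm ≈ 238 cm.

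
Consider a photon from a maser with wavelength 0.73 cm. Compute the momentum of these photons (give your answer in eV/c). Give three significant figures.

1.70e-4 eV/c

(h = 6.62607015e-34 J·s, c = 2.99792458e8 m/s, 1 eV = 1.602176634e-19 J.)
Convert to SI: λ = 0.73 cm = 0.0073 m.
Apply p = h/λ: p = 9.077e-32 kg·m/s.
Converting to eV/c: p = 1.698e-4 eV/c ≈ 1.70e-4 eV/c.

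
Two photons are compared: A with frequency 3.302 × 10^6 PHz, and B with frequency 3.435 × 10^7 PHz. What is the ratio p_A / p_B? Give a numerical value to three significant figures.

0.0961

p_A = 7.298 × 10^-21 kg·m/s (from frequency = 3.302 × 10^6 PHz, via p = hf/c).
p_B = 7.592 × 10^-20 kg·m/s (from frequency = 3.435 × 10^7 PHz, via p = hf/c).
Ratio = 7.298 × 10^-21 / 7.592 × 10^-20 = 0.0961.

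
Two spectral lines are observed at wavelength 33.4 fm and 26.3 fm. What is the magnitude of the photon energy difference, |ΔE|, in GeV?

Using E = hc/λ: E₁ = 5.947 × 10^-12 J, E₂ = 7.553 × 10^-12 J.
|ΔE| = |5.947 × 10^-12 − 7.553 × 10^-12| = 1.61 × 10^-12 J = 0.0100 GeV.

0.0100 GeV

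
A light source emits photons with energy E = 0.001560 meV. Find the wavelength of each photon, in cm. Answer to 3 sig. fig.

79.5 cm

First convert: E = 0.001560 meV = 2.4994 × 10^-25 J.
Since λ = hc/E for a photon, λ = 0.7948 m.
Converting to cm: λ = 79.48 cm ≈ 79.5 cm.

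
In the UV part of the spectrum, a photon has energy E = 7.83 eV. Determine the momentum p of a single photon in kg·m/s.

Take c = 2.99792458 × 10^8 m/s, 1 eV = 1.602176634 × 10^-19 J.
Convert to SI: E = 7.83 eV = 1.2545 × 10^-18 J.
Apply p = E/c: p = 4.185 × 10^-27 kg·m/s.
So p ≈ 4.18 × 10^-27 kg·m/s.

4.18 × 10^-27 kg·m/s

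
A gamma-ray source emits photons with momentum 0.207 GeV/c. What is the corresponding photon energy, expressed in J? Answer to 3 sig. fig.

3.32e-11 J

Use c = 2.99792458e8 m/s, 1 eV = 1.602176634e-19 J.
In SI units: p = 0.207 GeV/c = 1.1063e-19 kg·m/s.
Since E = pc for a photon, E = 3.317e-11 J.
So E ≈ 3.32e-11 J.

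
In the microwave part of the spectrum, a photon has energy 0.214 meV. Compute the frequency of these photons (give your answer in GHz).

(h = 6.62607015 × 10^-34 J·s, 1 eV = 1.602176634 × 10^-19 J.)
Convert to SI: E = 0.214 meV = 3.4287 × 10^-23 J.
For a photon f = E/h, so f = 5.174 × 10^10 Hz.
Converting to GHz: f = 51.74 GHz ≈ 51.7 GHz.

51.7 GHz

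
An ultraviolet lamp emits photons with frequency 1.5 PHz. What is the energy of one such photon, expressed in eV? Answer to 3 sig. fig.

Use h = 6.62607015e-34 J·s, 1 eV = 1.602176634e-19 J.
Convert to SI: f = 1.5 PHz = 1.5e15 Hz.
For a photon E = hf, so E = 9.939e-19 J.
Converting to eV: E = 6.204 eV ≈ 6.20 eV.

6.20 eV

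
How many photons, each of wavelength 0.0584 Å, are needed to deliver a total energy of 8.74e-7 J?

2.57e7 photons

Per-photon energy: E = 3.401e-14 J (from wavelength = 0.0584 Å).
N = E_total / E_photon = 8.74e-7 J / 3.401e-14 J = 2.57e7.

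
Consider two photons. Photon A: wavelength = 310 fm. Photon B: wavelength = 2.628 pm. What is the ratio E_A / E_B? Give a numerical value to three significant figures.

E_A = 6.408 × 10^-13 J (from wavelength = 310 fm, via E = hc/λ).
E_B = 7.559 × 10^-14 J (from wavelength = 2.628 pm, via E = hc/λ).
Ratio = 6.408 × 10^-13 / 7.559 × 10^-14 = 8.48.

8.48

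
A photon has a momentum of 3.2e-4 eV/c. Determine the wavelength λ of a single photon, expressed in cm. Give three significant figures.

0.387 cm

In SI units: p = 3.2e-4 eV/c = 1.7102e-31 kg·m/s.
Apply λ = h/p: λ = 0.003875 m.
Converting to cm: λ = 0.3875 cm ≈ 0.387 cm.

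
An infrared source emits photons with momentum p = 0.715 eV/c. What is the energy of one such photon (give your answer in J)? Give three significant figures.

1.15 × 10^-19 J

Convert to SI: p = 0.715 eV/c = 3.8212 × 10^-28 kg·m/s.
For a photon E = pc, so E = 1.146 × 10^-19 J.
So E ≈ 1.15 × 10^-19 J.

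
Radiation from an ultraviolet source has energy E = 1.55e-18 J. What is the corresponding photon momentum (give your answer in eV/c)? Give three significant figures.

9.67 eV/c

Use c = 2.99792458e8 m/s, 1 eV = 1.602176634e-19 J.
Since p = E/c for a photon, p = 5.170e-27 kg·m/s.
Converting to eV/c: p = 9.674 eV/c ≈ 9.67 eV/c.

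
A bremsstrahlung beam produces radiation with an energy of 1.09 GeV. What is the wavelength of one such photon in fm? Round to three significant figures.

1.14 fm

In SI units: E = 1.09 GeV = 1.7464e-10 J.
Apply λ = hc/E: λ = 1.137e-15 m.
Converting to fm: λ = 1.137 fm ≈ 1.14 fm.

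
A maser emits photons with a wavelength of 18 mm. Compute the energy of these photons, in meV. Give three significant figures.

0.0689 meV

Take h = 6.62607015·10^-34 J·s, c = 2.99792458·10^8 m/s, 1 eV = 1.602176634·10^-19 J.
Convert to SI: λ = 18 mm = 0.018 m.
The photon relation is E = hc/λ, giving E = 1.104·10^-23 J.
Converting to meV: E = 0.06888 meV ≈ 0.0689 meV.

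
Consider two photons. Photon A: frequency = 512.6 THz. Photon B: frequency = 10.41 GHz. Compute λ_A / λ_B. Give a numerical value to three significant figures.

2.03 × 10^-5

λ_A = 5.848 × 10^-7 m (from frequency = 512.6 THz, via λ = c/f).
λ_B = 0.02880 m (from frequency = 10.41 GHz, via λ = c/f).
Ratio = 5.848 × 10^-7 / 0.02880 = 2.03 × 10^-5.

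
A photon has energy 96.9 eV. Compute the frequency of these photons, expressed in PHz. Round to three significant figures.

Convert to SI: E = 96.9 eV = 1.5525 × 10^-17 J.
For a photon f = E/h, so f = 2.343 × 10^16 Hz.
Converting to PHz: f = 23.43 PHz ≈ 23.4 PHz.

23.4 PHz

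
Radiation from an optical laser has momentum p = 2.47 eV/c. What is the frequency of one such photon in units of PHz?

Convert to SI: p = 2.47 eV/c = 1.3200·10^-27 kg·m/s.
For a photon f = pc/h, so f = 5.972·10^14 Hz.
Converting to PHz: f = 0.5972 PHz ≈ 0.597 PHz.

0.597 PHz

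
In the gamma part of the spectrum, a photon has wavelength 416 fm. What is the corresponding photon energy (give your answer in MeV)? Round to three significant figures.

2.98 MeV

Use h = 6.62607015 × 10^-34 J·s, c = 2.99792458 × 10^8 m/s, 1 eV = 1.602176634 × 10^-19 J.
Convert to SI: λ = 416 fm = 4.16 × 10^-13 m.
Since E = hc/λ for a photon, E = 4.775 × 10^-13 J.
Converting to MeV: E = 2.980 MeV ≈ 2.98 MeV.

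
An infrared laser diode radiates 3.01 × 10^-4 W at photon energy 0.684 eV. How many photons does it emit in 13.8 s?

3.79 × 10^16 photons

Total energy: E_total = P·t = 3.01 × 10^-4 × 13.8 = 0.004154 J.
Per-photon energy: E = 1.096 × 10^-19 J.
N = E_total / E_photon = 3.79 × 10^16.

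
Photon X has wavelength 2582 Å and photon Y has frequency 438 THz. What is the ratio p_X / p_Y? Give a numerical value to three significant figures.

2.65

p_X = 2.566·10^-27 kg·m/s (from wavelength = 2582 Å, via p = h/λ).
p_Y = 9.681·10^-28 kg·m/s (from frequency = 438 THz, via p = hf/c).
Ratio = 2.566·10^-27 / 9.681·10^-28 = 2.65.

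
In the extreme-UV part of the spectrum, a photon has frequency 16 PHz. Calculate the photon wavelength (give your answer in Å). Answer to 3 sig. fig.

Convert to SI: f = 16 PHz = 1.6e16 Hz.
Since λ = c/f for a photon, λ = 1.874e-8 m.
Converting to Å: λ = 187.4 Å ≈ 187 Å.

187 Å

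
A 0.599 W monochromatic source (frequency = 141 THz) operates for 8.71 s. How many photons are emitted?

5.58·10^19 photons

Total energy: E_total = P·t = 0.599 × 8.71 = 5.217 J.
Per-photon energy: E = 9.343·10^-20 J.
N = E_total / E_photon = 5.58·10^19.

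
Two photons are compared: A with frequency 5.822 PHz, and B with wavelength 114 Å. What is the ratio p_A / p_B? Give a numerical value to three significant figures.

p_A = 1.287 × 10^-26 kg·m/s (from frequency = 5.822 PHz, via p = hf/c).
p_B = 5.812 × 10^-26 kg·m/s (from wavelength = 114 Å, via p = h/λ).
Ratio = 1.287 × 10^-26 / 5.812 × 10^-26 = 0.221.

0.221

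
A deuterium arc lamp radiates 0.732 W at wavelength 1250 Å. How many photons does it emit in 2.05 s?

Total energy: E_total = P·t = 0.732 × 2.05 = 1.501 J.
Per-photon energy: E = 1.589 × 10^-18 J.
N = E_total / E_photon = 9.44 × 10^17.

9.44 × 10^17 photons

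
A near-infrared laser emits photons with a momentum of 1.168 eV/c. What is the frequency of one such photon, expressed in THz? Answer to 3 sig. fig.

282 THz

In SI units: p = 1.168 eV/c = 6.2421e-28 kg·m/s.
The photon relation is f = pc/h, giving f = 2.824e14 Hz.
Converting to THz: f = 282.4 THz ≈ 282 THz.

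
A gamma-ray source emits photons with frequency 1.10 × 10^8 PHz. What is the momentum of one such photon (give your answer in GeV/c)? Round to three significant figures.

0.455 GeV/c

Take h = 6.62607015 × 10^-34 J·s, c = 2.99792458 × 10^8 m/s, 1 eV = 1.602176634 × 10^-19 J.
In SI units: f = 1.10 × 10^8 PHz = 1.10 × 10^23 Hz.
For a photon p = hf/c, so p = 2.431 × 10^-19 kg·m/s.
Converting to GeV/c: p = 0.4549 GeV/c ≈ 0.455 GeV/c.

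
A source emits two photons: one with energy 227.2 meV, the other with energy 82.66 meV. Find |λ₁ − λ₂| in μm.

9.54 μm

Using λ = hc/E: λ₁ = 5.4571 × 10^-6 m, λ₂ = 1.4999 × 10^-5 m.
|Δλ| = |5.4571 × 10^-6 − 1.4999 × 10^-5| = 9.54 × 10^-6 m = 9.54 μm.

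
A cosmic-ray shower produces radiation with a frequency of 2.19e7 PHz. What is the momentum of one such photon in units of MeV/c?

90.6 MeV/c

Convert to SI: f = 2.19e7 PHz = 2.19e22 Hz.
For a photon p = hf/c, so p = 4.840e-20 kg·m/s.
Converting to MeV/c: p = 90.57 MeV/c ≈ 90.6 MeV/c.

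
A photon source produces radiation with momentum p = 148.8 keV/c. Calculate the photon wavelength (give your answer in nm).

8.33 × 10^-3 nm

Use h = 6.62607015 × 10^-34 J·s, c = 2.99792458 × 10^8 m/s, 1 eV = 1.602176634 × 10^-19 J.
Convert to SI: p = 148.8 keV/c = 7.9523 × 10^-23 kg·m/s.
Since λ = h/p for a photon, λ = 8.332 × 10^-12 m.
Converting to nm: λ = 0.008332 nm ≈ 8.33 × 10^-3 nm.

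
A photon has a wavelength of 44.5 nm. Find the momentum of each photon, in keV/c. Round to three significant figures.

Take h = 6.62607015 × 10^-34 J·s, c = 2.99792458 × 10^8 m/s, 1 eV = 1.602176634 × 10^-19 J.
First convert: λ = 44.5 nm = 4.45 × 10^-8 m.
For a photon p = h/λ, so p = 1.489 × 10^-26 kg·m/s.
Converting to keV/c: p = 0.02786 keV/c ≈ 0.0279 keV/c.

0.0279 keV/c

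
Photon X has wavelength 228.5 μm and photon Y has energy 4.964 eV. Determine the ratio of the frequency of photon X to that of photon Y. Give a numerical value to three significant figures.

f_X = 1.312 × 10^12 Hz (from wavelength = 228.5 μm, via f = c/λ).
f_Y = 1.200 × 10^15 Hz (from energy = 4.964 eV, via f = E/h).
Ratio = 1.312 × 10^12 / 1.200 × 10^15 = 1.09 × 10^-3.

1.09 × 10^-3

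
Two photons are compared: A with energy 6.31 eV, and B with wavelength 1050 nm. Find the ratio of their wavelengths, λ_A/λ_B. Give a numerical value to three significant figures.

λ_A = 1.965e-7 m (from energy = 6.31 eV, via λ = hc/E).
λ_B = 1.050e-6 m (from wavelength = 1050 nm, via λ given directly).
Ratio = 1.965e-7 / 1.050e-6 = 0.187.

0.187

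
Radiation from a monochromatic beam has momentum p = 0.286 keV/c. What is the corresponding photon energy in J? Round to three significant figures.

Take c = 2.99792458 × 10^8 m/s, 1 eV = 1.602176634 × 10^-19 J.
First convert: p = 0.286 keV/c = 1.5285 × 10^-25 kg·m/s.
Since E = pc for a photon, E = 4.582 × 10^-17 J.
So E ≈ 4.58 × 10^-17 J.

4.58 × 10^-17 J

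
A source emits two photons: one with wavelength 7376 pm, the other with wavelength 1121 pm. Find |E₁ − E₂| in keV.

0.938 keV

Using E = hc/λ: E₁ = 2.6931·10^-17 J, E₂ = 1.7720·10^-16 J.
|ΔE| = |2.6931·10^-17 − 1.7720·10^-16| = 1.50·10^-16 J = 0.938 keV.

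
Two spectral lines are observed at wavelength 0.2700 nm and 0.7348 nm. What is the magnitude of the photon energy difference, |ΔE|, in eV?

2900 eV

Using E = hc/λ: E₁ = 7.3572e-16 J, E₂ = 2.7034e-16 J.
|ΔE| = |7.3572e-16 − 2.7034e-16| = 4.65e-16 J = 2900 eV.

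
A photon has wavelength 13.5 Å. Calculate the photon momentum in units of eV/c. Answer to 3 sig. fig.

Use h = 6.62607015 × 10^-34 J·s, c = 2.99792458 × 10^8 m/s, 1 eV = 1.602176634 × 10^-19 J.
In SI units: λ = 13.5 Å = 1.35 × 10^-9 m.
Apply p = h/λ: p = 4.908 × 10^-25 kg·m/s.
Converting to eV/c: p = 918.4 eV/c ≈ 918 eV/c.

918 eV/c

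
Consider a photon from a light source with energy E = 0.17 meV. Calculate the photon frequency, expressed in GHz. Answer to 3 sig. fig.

In SI units: E = 0.17 meV = 2.7237e-23 J.
Apply f = E/h: f = 4.111e10 Hz.
Converting to GHz: f = 41.11 GHz ≈ 41.1 GHz.

41.1 GHz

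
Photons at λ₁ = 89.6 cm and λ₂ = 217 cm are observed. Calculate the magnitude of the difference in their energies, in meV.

Using E = hc/λ: E₁ = 2.217·10^-25 J, E₂ = 9.154·10^-26 J.
|ΔE| = |2.217·10^-25 − 9.154·10^-26| = 1.30·10^-25 J = 8.12·10^-4 meV.

8.12·10^-4 meV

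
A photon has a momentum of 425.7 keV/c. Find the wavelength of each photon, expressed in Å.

0.0291 Å

Convert to SI: p = 425.7 keV/c = 2.2751e-22 kg·m/s.
Apply λ = h/p: λ = 2.912e-12 m.
Converting to Å: λ = 0.02912 Å ≈ 0.0291 Å.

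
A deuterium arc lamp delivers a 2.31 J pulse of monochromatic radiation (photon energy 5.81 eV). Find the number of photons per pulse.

Per-photon energy: E = 9.309e-19 J (from energy = 5.81 eV).
N = E_total / E_photon = 2.31 J / 9.309e-19 J = 2.48e18.

2.48e18 photons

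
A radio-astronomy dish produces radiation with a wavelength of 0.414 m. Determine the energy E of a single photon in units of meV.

2.99e-3 meV

Use h = 6.62607015e-34 J·s, c = 2.99792458e8 m/s, 1 eV = 1.602176634e-19 J.
For a photon E = hc/λ, so E = 4.798e-25 J.
Converting to meV: E = 0.002995 meV ≈ 2.99e-3 meV.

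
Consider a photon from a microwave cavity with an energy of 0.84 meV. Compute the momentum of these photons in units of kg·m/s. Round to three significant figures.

4.49·10^-31 kg·m/s

Take c = 2.99792458·10^8 m/s, 1 eV = 1.602176634·10^-19 J.
First convert: E = 0.84 meV = 1.3458·10^-22 J.
The photon relation is p = E/c, giving p = 4.489·10^-31 kg·m/s.
So p ≈ 4.49·10^-31 kg·m/s.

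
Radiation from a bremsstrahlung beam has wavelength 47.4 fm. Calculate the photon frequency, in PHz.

6.32 × 10^6 PHz

Use c = 2.99792458 × 10^8 m/s.
In SI units: λ = 47.4 fm = 4.74 × 10^-14 m.
The photon relation is f = c/λ, giving f = 6.325 × 10^21 Hz.
Converting to PHz: f = 6.325 × 10^6 PHz ≈ 6.32 × 10^6 PHz.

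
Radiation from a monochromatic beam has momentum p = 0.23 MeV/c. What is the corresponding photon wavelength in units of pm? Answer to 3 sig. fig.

First convert: p = 0.23 MeV/c = 1.2292e-22 kg·m/s.
The photon relation is λ = h/p, giving λ = 5.391e-12 m.
Converting to pm: λ = 5.391 pm ≈ 5.39 pm.

5.39 pm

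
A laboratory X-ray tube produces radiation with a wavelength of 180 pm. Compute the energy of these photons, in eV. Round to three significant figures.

Convert to SI: λ = 180 pm = 1.8e-10 m.
The photon relation is E = hc/λ, giving E = 1.104e-15 J.
Converting to eV: E = 6888 eV ≈ 6890 eV.

6890 eV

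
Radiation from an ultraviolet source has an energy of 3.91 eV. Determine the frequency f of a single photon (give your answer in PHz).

Take h = 6.62607015e-34 J·s, 1 eV = 1.602176634e-19 J.
First convert: E = 3.91 eV = 6.2645e-19 J.
The photon relation is f = E/h, giving f = 9.454e14 Hz.
Converting to PHz: f = 0.9454 PHz ≈ 0.945 PHz.

0.945 PHz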